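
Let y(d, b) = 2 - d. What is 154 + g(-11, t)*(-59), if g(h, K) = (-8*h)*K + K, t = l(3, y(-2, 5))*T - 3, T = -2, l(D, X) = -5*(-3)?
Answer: 173437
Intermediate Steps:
l(D, X) = 15
t = -33 (t = 15*(-2) - 3 = -30 - 3 = -33)
g(h, K) = K - 8*K*h (g(h, K) = -8*K*h + K = K - 8*K*h)
154 + g(-11, t)*(-59) = 154 - 33*(1 - 8*(-11))*(-59) = 154 - 33*(1 + 88)*(-59) = 154 - 33*89*(-59) = 154 - 2937*(-59) = 154 + 173283 = 173437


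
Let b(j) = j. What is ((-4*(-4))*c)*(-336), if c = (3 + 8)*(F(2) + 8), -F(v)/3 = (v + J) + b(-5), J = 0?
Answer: -1005312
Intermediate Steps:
F(v) = 15 - 3*v (F(v) = -3*((v + 0) - 5) = -3*(v - 5) = -3*(-5 + v) = 15 - 3*v)
c = 187 (c = (3 + 8)*((15 - 3*2) + 8) = 11*((15 - 6) + 8) = 11*(9 + 8) = 11*17 = 187)
((-4*(-4))*c)*(-336) = (-4*(-4)*187)*(-336) = (16*187)*(-336) = 2992*(-336) = -1005312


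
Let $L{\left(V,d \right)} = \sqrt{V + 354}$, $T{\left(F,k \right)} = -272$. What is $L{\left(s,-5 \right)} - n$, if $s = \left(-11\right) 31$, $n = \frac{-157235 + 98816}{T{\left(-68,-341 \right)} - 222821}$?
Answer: $- \frac{58419}{223093} + \sqrt{13} \approx 3.3437$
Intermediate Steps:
$n = \frac{58419}{223093}$ ($n = \frac{-157235 + 98816}{-272 - 222821} = - \frac{58419}{-223093} = \left(-58419\right) \left(- \frac{1}{223093}\right) = \frac{58419}{223093} \approx 0.26186$)
$s = -341$
$L{\left(V,d \right)} = \sqrt{354 + V}$
$L{\left(s,-5 \right)} - n = \sqrt{354 - 341} - \frac{58419}{223093} = \sqrt{13} - \frac{58419}{223093} = - \frac{58419}{223093} + \sqrt{13}$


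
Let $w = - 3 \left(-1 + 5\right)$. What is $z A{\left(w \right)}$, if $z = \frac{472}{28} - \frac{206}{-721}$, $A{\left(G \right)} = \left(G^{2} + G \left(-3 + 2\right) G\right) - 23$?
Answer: $- \frac{2760}{7} \approx -394.29$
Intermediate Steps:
$w = -12$ ($w = \left(-3\right) 4 = -12$)
$A{\left(G \right)} = -23$ ($A{\left(G \right)} = \left(G^{2} + G \left(-1\right) G\right) - 23 = \left(G^{2} + - G G\right) - 23 = \left(G^{2} - G^{2}\right) - 23 = 0 - 23 = -23$)
$z = \frac{120}{7}$ ($z = 472 \cdot \frac{1}{28} - - \frac{2}{7} = \frac{118}{7} + \frac{2}{7} = \frac{120}{7} \approx 17.143$)
$z A{\left(w \right)} = \frac{120}{7} \left(-23\right) = - \frac{2760}{7}$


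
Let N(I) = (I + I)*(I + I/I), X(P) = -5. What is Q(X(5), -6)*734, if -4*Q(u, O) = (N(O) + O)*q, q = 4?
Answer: -39636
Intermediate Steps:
N(I) = 2*I*(1 + I) (N(I) = (2*I)*(I + 1) = (2*I)*(1 + I) = 2*I*(1 + I))
Q(u, O) = -O - 2*O*(1 + O) (Q(u, O) = -(2*O*(1 + O) + O)*4/4 = -(O + 2*O*(1 + O))*4/4 = -(4*O + 8*O*(1 + O))/4 = -O - 2*O*(1 + O))
Q(X(5), -6)*734 = -6*(-3 - 2*(-6))*734 = -6*(-3 + 12)*734 = -6*9*734 = -54*734 = -39636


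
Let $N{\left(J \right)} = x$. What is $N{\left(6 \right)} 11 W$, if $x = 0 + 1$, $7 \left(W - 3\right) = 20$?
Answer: $\frac{451}{7} \approx 64.429$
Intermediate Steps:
$W = \frac{41}{7}$ ($W = 3 + \frac{1}{7} \cdot 20 = 3 + \frac{20}{7} = \frac{41}{7} \approx 5.8571$)
$x = 1$
$N{\left(J \right)} = 1$
$N{\left(6 \right)} 11 W = 1 \cdot 11 \cdot \frac{41}{7} = 11 \cdot \frac{41}{7} = \frac{451}{7}$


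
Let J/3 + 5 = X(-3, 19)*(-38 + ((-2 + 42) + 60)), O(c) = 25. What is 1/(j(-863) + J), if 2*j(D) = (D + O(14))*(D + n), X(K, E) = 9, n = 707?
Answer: 1/67023 ≈ 1.4920e-5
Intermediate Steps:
j(D) = (25 + D)*(707 + D)/2 (j(D) = ((D + 25)*(D + 707))/2 = ((25 + D)*(707 + D))/2 = (25 + D)*(707 + D)/2)
J = 1659 (J = -15 + 3*(9*(-38 + ((-2 + 42) + 60))) = -15 + 3*(9*(-38 + (40 + 60))) = -15 + 3*(9*(-38 + 100)) = -15 + 3*(9*62) = -15 + 3*558 = -15 + 1674 = 1659)
1/(j(-863) + J) = 1/((17675/2 + (½)*(-863)² + 366*(-863)) + 1659) = 1/((17675/2 + (½)*744769 - 315858) + 1659) = 1/((17675/2 + 744769/2 - 315858) + 1659) = 1/(65364 + 1659) = 1/67023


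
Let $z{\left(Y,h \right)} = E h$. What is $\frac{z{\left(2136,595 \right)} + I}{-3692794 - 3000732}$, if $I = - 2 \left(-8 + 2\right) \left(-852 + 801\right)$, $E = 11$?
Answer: $- \frac{5933}{6693526} \approx -0.00088638$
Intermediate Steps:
$z{\left(Y,h \right)} = 11 h$
$I = -612$ ($I = \left(-2\right) \left(-6\right) \left(-51\right) = 12 \left(-51\right) = -612$)
$\frac{z{\left(2136,595 \right)} + I}{-3692794 - 3000732} = \frac{11 \cdot 595 - 612}{-3692794 - 3000732} = \frac{6545 - 612}{-6693526} = 5933 \left(- \frac{1}{6693526}\right) = - \frac{5933}{6693526}$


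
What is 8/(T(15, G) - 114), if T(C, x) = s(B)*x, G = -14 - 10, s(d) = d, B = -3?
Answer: -4/21 ≈ -0.19048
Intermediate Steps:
G = -24
T(C, x) = -3*x
8/(T(15, G) - 114) = 8/(-3*(-24) - 114) = 8/(72 - 114) = 8/(-42) = 8*(-1/42) = -4/21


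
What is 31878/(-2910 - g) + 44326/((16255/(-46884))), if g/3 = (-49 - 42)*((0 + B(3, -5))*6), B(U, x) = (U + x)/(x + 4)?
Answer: -126682628409/991555 ≈ -1.2776e+5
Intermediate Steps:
B(U, x) = (U + x)/(4 + x)
g = -3276 (g = 3*((-49 - 42)*((0 + (3 - 5)/(4 - 5))*6)) = 3*(-91*(0 - 2/(-1))*6) = 3*(-91*(0 - 1*(-2))*6) = 3*(-91*(0 + 2)*6) = 3*(-182*6) = 3*(-91*12) = 3*(-1092) = -3276)
31878/(-2910 - g) + 44326/((16255/(-46884))) = 31878/(-2910 - 1*(-3276)) + 44326/((16255/(-46884))) = 31878/(-2910 + 3276) + 44326/((16255*(-1/46884))) = 31878/366 + 44326/(-16255/46884) = 31878*(1/366) + 44326*(-46884/16255) = 5313/61 - 2078180184/16255 = -126682628409/991555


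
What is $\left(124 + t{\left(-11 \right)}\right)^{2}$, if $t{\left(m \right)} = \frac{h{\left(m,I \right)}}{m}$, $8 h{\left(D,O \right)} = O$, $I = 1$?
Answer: $\frac{119049921}{7744} \approx 15373.0$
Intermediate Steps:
$h{\left(D,O \right)} = \frac{O}{8}$
$t{\left(m \right)} = \frac{1}{8 m}$ ($t{\left(m \right)} = \frac{\frac{1}{8} \cdot 1}{m} = \frac{1}{8 m}$)
$\left(124 + t{\left(-11 \right)}\right)^{2} = \left(124 + \frac{1}{8 \left(-11\right)}\right)^{2} = \left(124 + \frac{1}{8} \left(- \frac{1}{11}\right)\right)^{2} = \left(124 - \frac{1}{88}\right)^{2} = \left(\frac{10911}{88}\right)^{2} = \frac{119049921}{7744}$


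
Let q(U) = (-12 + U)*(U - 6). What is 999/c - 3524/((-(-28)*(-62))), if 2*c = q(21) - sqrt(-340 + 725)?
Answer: 6638993/387128 + 999*sqrt(385)/8920 ≈ 19.347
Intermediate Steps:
q(U) = (-12 + U)*(-6 + U)
c = 135/2 - sqrt(385)/2 (c = ((72 + 21**2 - 18*21) - sqrt(-340 + 725))/2 = ((72 + 441 - 378) - sqrt(385))/2 = (135 - sqrt(385))/2 = 135/2 - sqrt(385)/2 ≈ 57.689)
999/c - 3524/((-(-28)*(-62))) = 999/(135/2 - sqrt(385)/2) - 3524/((-(-28)*(-62))) = 999/(135/2 - sqrt(385)/2) - 3524/((-7*248)) = 999/(135/2 - sqrt(385)/2) - 3524/(-1736) = 999/(135/2 - sqrt(385)/2) - 3524*(-1/1736) = 999/(135/2 - sqrt(385)/2) + 881/434 = 881/434 + 999/(135/2 - sqrt(385)/2)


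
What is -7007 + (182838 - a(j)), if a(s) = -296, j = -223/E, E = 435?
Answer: 176127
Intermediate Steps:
j = -223/435 ≈ -0.51264
-7007 + (182838 - a(j)) = -7007 + (182838 - 1*(-296)) = -7007 + (182838 + 296) = -7007 + 183134 = 176127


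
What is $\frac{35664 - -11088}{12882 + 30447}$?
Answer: $\frac{15584}{14443} \approx 1.079$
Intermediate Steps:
$\frac{35664 - -11088}{12882 + 30447} = \frac{35664 + 11088}{43329} = 46752 \cdot \frac{1}{43329} = \frac{15584}{14443}$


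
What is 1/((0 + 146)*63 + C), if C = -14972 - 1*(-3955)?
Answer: -1/1819 ≈ -0.00054975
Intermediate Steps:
C = -11017 (C = -14972 + 3955 = -11017)
1/((0 + 146)*63 + C) = 1/((0 + 146)*63 - 11017) = 1/(146*63 - 11017) = 1/(9198 - 11017) = 1/(-1819) = -1/1819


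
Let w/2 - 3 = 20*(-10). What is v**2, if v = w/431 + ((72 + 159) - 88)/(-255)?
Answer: 26277382609/12079109025 ≈ 2.1754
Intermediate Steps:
w = -394 (w = 6 + 2*(20*(-10)) = 6 + 2*(-200) = 6 - 400 = -394)
v = -162103/109905 (v = -394/431 + ((72 + 159) - 88)/(-255) = -394*1/431 + (231 - 88)*(-1/255) = -394/431 + 143*(-1/255) = -394/431 - 143/255 = -162103/109905 ≈ -1.4749)
v**2 = (-162103/109905)**2 = 26277382609/12079109025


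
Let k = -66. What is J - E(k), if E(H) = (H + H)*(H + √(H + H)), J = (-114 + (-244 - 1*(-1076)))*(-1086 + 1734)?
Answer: 456552 + 264*I*√33 ≈ 4.5655e+5 + 1516.6*I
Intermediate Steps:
J = 465264 (J = (-114 + (-244 + 1076))*648 = (-114 + 832)*648 = 718*648 = 465264)
E(H) = 2*H*(H + √2*√H) (E(H) = (2*H)*(H + √(2*H)) = (2*H)*(H + √2*√H) = 2*H*(H + √2*√H))
J - E(k) = 465264 - (2*(-66)² + 2*√2*(-66)^(3/2)) = 465264 - (2*4356 + 2*√2*(-66*I*√66)) = 465264 - (8712 - 264*I*√33) = 465264 + (-8712 + 264*I*√33) = 456552 + 264*I*√33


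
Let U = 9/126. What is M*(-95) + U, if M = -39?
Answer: 51871/14 ≈ 3705.1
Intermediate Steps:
U = 1/14 (U = 9*(1/126) = 1/14 ≈ 0.071429)
M*(-95) + U = -39*(-95) + 1/14 = 3705 + 1/14 = 51871/14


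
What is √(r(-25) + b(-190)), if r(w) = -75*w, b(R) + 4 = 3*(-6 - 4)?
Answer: √1841 ≈ 42.907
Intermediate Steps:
b(R) = -34 (b(R) = -4 + 3*(-6 - 4) = -4 + 3*(-10) = -4 - 30 = -34)
√(r(-25) + b(-190)) = √(-75*(-25) - 34) = √(1875 - 34) = √1841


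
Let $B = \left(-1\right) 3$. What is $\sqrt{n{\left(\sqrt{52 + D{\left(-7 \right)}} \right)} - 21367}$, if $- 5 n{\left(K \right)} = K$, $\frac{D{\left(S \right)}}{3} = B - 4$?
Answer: $\frac{\sqrt{-534175 - 5 \sqrt{31}}}{5} \approx 146.18 i$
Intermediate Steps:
$B = -3$
$D{\left(S \right)} = -21$ ($D{\left(S \right)} = 3 \left(-3 - 4\right) = 3 \left(-7\right) = -21$)
$n{\left(K \right)} = - \frac{K}{5}$
$\sqrt{n{\left(\sqrt{52 + D{\left(-7 \right)}} \right)} - 21367} = \sqrt{- \frac{\sqrt{52 - 21}}{5} - 21367} = \sqrt{- \frac{\sqrt{31}}{5} - 21367} = \sqrt{-21367 - \frac{\sqrt{31}}{5}}$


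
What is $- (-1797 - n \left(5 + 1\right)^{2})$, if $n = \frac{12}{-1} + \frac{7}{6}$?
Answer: $1407$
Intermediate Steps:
$n = - \frac{65}{6}$ ($n = 12 \left(-1\right) + 7 \cdot \frac{1}{6} = -12 + \frac{7}{6} = - \frac{65}{6} \approx -10.833$)
$- (-1797 - n \left(5 + 1\right)^{2}) = - (-1797 - - \frac{65 \left(5 + 1\right)^{2}}{6}) = - (-1797 - - \frac{65 \cdot 6^{2}}{6}) = - (-1797 - \left(- \frac{65}{6}\right) 36) = - (-1797 - -390) = - (-1797 + 390) = \left(-1\right) \left(-1407\right) = 1407$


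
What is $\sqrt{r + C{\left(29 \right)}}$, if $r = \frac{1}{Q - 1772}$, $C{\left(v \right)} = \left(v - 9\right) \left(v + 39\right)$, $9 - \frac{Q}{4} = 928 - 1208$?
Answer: $\frac{\sqrt{129014886}}{308} \approx 36.878$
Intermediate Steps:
$Q = 1156$ ($Q = 36 - 4 \left(928 - 1208\right) = 36 - -1120 = 36 + 1120 = 1156$)
$C{\left(v \right)} = \left(-9 + v\right) \left(39 + v\right)$
$r = - \frac{1}{616}$ ($r = \frac{1}{1156 - 1772} = \frac{1}{-616} = - \frac{1}{616} \approx -0.0016234$)
$\sqrt{r + C{\left(29 \right)}} = \sqrt{- \frac{1}{616} + \left(-351 + 29^{2} + 30 \cdot 29\right)} = \sqrt{- \frac{1}{616} + \left(-351 + 841 + 870\right)} = \sqrt{- \frac{1}{616} + 1360} = \sqrt{\frac{837759}{616}} = \frac{\sqrt{129014886}}{308}$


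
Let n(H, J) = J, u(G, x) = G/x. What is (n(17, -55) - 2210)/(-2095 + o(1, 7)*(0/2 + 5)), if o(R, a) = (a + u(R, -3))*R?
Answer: 1359/1237 ≈ 1.0986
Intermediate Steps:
o(R, a) = R*(a - R/3) (o(R, a) = (a + R/(-3))*R = (a + R*(-⅓))*R = (a - R/3)*R = R*(a - R/3))
(n(17, -55) - 2210)/(-2095 + o(1, 7)*(0/2 + 5)) = (-55 - 2210)/(-2095 + ((⅓)*1*(-1*1 + 3*7))*(0/2 + 5)) = -2265/(-2095 + ((⅓)*1*(-1 + 21))*(0*(½) + 5)) = -2265/(-2095 + ((⅓)*1*20)*(0 + 5)) = -2265/(-2095 + (20/3)*5) = -2265/(-2095 + 100/3) = -2265/(-6185/3) = -2265*(-3/6185) = 1359/1237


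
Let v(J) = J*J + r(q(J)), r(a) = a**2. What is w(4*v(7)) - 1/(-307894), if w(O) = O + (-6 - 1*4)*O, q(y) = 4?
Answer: -720471959/307894 ≈ -2340.0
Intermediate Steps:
v(J) = 16 + J**2 (v(J) = J*J + 4**2 = J**2 + 16 = 16 + J**2)
w(O) = -9*O (w(O) = O + (-6 - 4)*O = O - 10*O = -9*O)
w(4*v(7)) - 1/(-307894) = -36*(16 + 7**2) - 1/(-307894) = -36*(16 + 49) - 1*(-1/307894) = -36*65 + 1/307894 = -9*260 + 1/307894 = -2340 + 1/307894 = -720471959/307894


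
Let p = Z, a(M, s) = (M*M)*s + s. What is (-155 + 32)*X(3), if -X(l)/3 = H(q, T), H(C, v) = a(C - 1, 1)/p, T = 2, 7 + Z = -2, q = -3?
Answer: -697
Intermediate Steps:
a(M, s) = s + s*M² (a(M, s) = M²*s + s = s*M² + s = s + s*M²)
Z = -9 (Z = -7 - 2 = -9)
p = -9
H(C, v) = -⅑ - (-1 + C)²/9 (H(C, v) = (1*(1 + (C - 1)²))/(-9) = (1*(1 + (-1 + C)²))*(-⅑) = (1 + (-1 + C)²)*(-⅑) = -⅑ - (-1 + C)²/9)
X(l) = 17/3 (X(l) = -3*(-⅑ - (-1 - 3)²/9) = -3*(-⅑ - ⅑*(-4)²) = -3*(-⅑ - ⅑*16) = -3*(-⅑ - 16/9) = -3*(-17/9) = 17/3)
(-155 + 32)*X(3) = (-155 + 32)*(17/3) = -123*17/3 = -697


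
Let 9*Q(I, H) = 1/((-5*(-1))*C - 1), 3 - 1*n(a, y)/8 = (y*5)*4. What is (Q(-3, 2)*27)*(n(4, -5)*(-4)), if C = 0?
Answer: 9888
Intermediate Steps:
n(a, y) = 24 - 160*y (n(a, y) = 24 - 8*y*5*4 = 24 - 8*5*y*4 = 24 - 160*y)
Q(I, H) = -⅑ (Q(I, H) = 1/(9*(-5*(-1)*0 - 1)) = 1/(9*(5*0 - 1)) = 1/(9*(0 - 1)) = (⅑)/(-1) = (⅑)*(-1) = -⅑)
(Q(-3, 2)*27)*(n(4, -5)*(-4)) = (-⅑*27)*((24 - 160*(-5))*(-4)) = -3*(24 + 800)*(-4) = -2472*(-4) = -3*(-3296) = 9888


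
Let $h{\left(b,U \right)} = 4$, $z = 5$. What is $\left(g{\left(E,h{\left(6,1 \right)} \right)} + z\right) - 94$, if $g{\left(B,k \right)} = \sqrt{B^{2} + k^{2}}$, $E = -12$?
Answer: $-89 + 4 \sqrt{10} \approx -76.351$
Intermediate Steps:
$\left(g{\left(E,h{\left(6,1 \right)} \right)} + z\right) - 94 = \left(\sqrt{\left(-12\right)^{2} + 4^{2}} + 5\right) - 94 = \left(\sqrt{144 + 16} + 5\right) - 94 = \left(\sqrt{160} + 5\right) - 94 = \left(4 \sqrt{10} + 5\right) - 94 = \left(5 + 4 \sqrt{10}\right) - 94 = -89 + 4 \sqrt{10}$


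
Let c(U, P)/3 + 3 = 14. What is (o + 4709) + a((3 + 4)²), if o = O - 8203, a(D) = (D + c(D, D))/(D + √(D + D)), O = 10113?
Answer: 311175/47 - 82*√2/329 ≈ 6620.4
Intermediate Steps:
c(U, P) = 33 (c(U, P) = -9 + 3*14 = -9 + 42 = 33)
a(D) = (33 + D)/(D + √2*√D) (a(D) = (D + 33)/(D + √(D + D)) = (33 + D)/(D + √(2*D)) = (33 + D)/(D + √2*√D))
o = 1910 (o = 10113 - 8203 = 1910)
(o + 4709) + a((3 + 4)²) = (1910 + 4709) + (33 + (3 + 4)²)/((3 + 4)² + √2*√((3 + 4)²)) = 6619 + (33 + 7²)/(7² + √2*√(7²)) = 6619 + (33 + 49)/(49 + √2*√49) = 6619 + 82/(49 + √2*7) = 6619 + 82/(49 + 7*√2)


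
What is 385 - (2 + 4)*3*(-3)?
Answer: 439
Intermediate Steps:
385 - (2 + 4)*3*(-3) = 385 - 6*(-9) = 385 - 1*(-54) = 385 + 54 = 439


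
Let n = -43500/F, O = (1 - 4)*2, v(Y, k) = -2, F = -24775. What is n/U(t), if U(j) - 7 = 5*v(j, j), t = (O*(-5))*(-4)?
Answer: -580/991 ≈ -0.58527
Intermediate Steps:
O = -6 (O = -3*2 = -6)
n = 1740/991 (n = -43500/(-24775) = -43500*(-1/24775) = 1740/991 ≈ 1.7558)
t = -120 (t = -6*(-5)*(-4) = 30*(-4) = -120)
U(j) = -3 (U(j) = 7 + 5*(-2) = 7 - 10 = -3)
n/U(t) = (1740/991)/(-3) = (1740/991)*(-⅓) = -580/991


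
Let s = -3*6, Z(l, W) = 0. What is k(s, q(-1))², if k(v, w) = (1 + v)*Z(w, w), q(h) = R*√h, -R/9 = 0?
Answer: 0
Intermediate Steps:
R = 0 (R = -9*0 = 0)
q(h) = 0 (q(h) = 0*√h = 0)
s = -18
k(v, w) = 0 (k(v, w) = (1 + v)*0 = 0)
k(s, q(-1))² = 0² = 0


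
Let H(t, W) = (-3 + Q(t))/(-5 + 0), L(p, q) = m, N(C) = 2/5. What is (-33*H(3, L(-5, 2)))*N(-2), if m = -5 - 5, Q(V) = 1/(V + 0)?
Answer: -176/25 ≈ -7.0400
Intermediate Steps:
N(C) = ⅖ (N(C) = 2*(⅕) = ⅖)
Q(V) = 1/V
m = -10
L(p, q) = -10
H(t, W) = ⅗ - 1/(5*t) (H(t, W) = (-3 + 1/t)/(-5 + 0) = (-3 + 1/t)/(-5) = (-3 + 1/t)*(-⅕) = ⅗ - 1/(5*t))
(-33*H(3, L(-5, 2)))*N(-2) = -33*(-1 + 3*3)/(5*3)*(⅖) = -33*(-1 + 9)/(5*3)*(⅖) = -33*8/(5*3)*(⅖) = -33*8/15*(⅖) = -88/5*⅖ = -176/25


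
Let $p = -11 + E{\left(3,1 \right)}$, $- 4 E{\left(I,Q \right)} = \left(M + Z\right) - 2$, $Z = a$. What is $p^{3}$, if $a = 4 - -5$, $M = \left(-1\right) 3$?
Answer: $-1728$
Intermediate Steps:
$M = -3$
$a = 9$ ($a = 4 + 5 = 9$)
$Z = 9$
$E{\left(I,Q \right)} = -1$ ($E{\left(I,Q \right)} = - \frac{\left(-3 + 9\right) - 2}{4} = - \frac{6 - 2}{4} = \left(- \frac{1}{4}\right) 4 = -1$)
$p = -12$ ($p = -11 - 1 = -12$)
$p^{3} = \left(-12\right)^{3} = -1728$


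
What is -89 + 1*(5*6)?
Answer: -59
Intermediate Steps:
-89 + 1*(5*6) = -89 + 1*30 = -89 + 30 = -59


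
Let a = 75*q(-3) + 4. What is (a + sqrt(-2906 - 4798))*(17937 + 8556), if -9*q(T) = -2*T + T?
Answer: -556353 + 158958*I*sqrt(214) ≈ -5.5635e+5 + 2.3254e+6*I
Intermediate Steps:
q(T) = T/9 (q(T) = -(-2*T + T)/9 = -(-1)*T/9 = T/9)
a = -21 (a = 75*((1/9)*(-3)) + 4 = 75*(-1/3) + 4 = -25 + 4 = -21)
(a + sqrt(-2906 - 4798))*(17937 + 8556) = (-21 + sqrt(-2906 - 4798))*(17937 + 8556) = (-21 + sqrt(-7704))*26493 = (-21 + 6*I*sqrt(214))*26493 = -556353 + 158958*I*sqrt(214)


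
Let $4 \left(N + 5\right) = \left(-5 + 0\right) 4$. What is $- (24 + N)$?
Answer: $-14$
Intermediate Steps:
$N = -10$ ($N = -5 + \frac{\left(-5 + 0\right) 4}{4} = -5 + \frac{\left(-5\right) 4}{4} = -5 + \frac{1}{4} \left(-20\right) = -5 - 5 = -10$)
$- (24 + N) = - (24 - 10) = \left(-1\right) 14 = -14$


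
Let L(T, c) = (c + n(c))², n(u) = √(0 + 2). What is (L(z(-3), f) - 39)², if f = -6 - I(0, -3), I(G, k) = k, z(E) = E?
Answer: 856 + 336*√2 ≈ 1331.2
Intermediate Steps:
n(u) = √2
f = -3 (f = -6 - 1*(-3) = -6 + 3 = -3)
L(T, c) = (c + √2)²
(L(z(-3), f) - 39)² = ((-3 + √2)² - 39)² = (-39 + (-3 + √2)²)²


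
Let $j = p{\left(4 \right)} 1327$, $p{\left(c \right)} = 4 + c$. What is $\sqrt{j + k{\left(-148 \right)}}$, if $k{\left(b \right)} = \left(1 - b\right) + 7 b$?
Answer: $3 \sqrt{1081} \approx 98.636$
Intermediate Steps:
$j = 10616$ ($j = \left(4 + 4\right) 1327 = 8 \cdot 1327 = 10616$)
$k{\left(b \right)} = 1 + 6 b$
$\sqrt{j + k{\left(-148 \right)}} = \sqrt{10616 + \left(1 + 6 \left(-148\right)\right)} = \sqrt{10616 + \left(1 - 888\right)} = \sqrt{10616 - 887} = \sqrt{9729} = 3 \sqrt{1081}$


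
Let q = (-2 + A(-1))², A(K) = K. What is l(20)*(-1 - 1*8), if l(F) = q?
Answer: -81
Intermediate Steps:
q = 9 (q = (-2 - 1)² = (-3)² = 9)
l(F) = 9
l(20)*(-1 - 1*8) = 9*(-1 - 1*8) = 9*(-1 - 8) = 9*(-9) = -81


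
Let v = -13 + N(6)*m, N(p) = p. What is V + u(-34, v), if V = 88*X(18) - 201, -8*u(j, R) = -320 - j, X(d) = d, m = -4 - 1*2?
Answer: 5675/4 ≈ 1418.8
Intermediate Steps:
m = -6 (m = -4 - 2 = -6)
v = -49 (v = -13 + 6*(-6) = -13 - 36 = -49)
u(j, R) = 40 + j/8 (u(j, R) = -(-320 - j)/8 = 40 + j/8)
V = 1383 (V = 88*18 - 201 = 1584 - 201 = 1383)
V + u(-34, v) = 1383 + (40 + (1/8)*(-34)) = 1383 + (40 - 17/4) = 1383 + 143/4 = 5675/4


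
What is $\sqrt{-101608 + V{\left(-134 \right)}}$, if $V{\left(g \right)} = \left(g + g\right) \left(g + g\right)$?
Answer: $2 i \sqrt{7446} \approx 172.58 i$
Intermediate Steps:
$V{\left(g \right)} = 4 g^{2}$ ($V{\left(g \right)} = 2 g 2 g = 4 g^{2}$)
$\sqrt{-101608 + V{\left(-134 \right)}} = \sqrt{-101608 + 4 \left(-134\right)^{2}} = \sqrt{-101608 + 4 \cdot 17956} = \sqrt{-101608 + 71824} = \sqrt{-29784} = 2 i \sqrt{7446}$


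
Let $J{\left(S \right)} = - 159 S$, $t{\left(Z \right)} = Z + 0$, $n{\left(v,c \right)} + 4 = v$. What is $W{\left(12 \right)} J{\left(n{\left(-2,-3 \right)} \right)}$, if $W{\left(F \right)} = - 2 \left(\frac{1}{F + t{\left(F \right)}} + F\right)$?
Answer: $- \frac{45951}{2} \approx -22976.0$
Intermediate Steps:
$n{\left(v,c \right)} = -4 + v$
$t{\left(Z \right)} = Z$
$W{\left(F \right)} = - \frac{1}{F} - 2 F$ ($W{\left(F \right)} = - 2 \left(\frac{1}{F + F} + F\right) = - 2 \left(\frac{1}{2 F} + F\right) = - 2 \left(F + \frac{1}{2 F}\right) = - \frac{1}{F} - 2 F$)
$W{\left(12 \right)} J{\left(n{\left(-2,-3 \right)} \right)} = \left(- \frac{1}{12} - 24\right) \left(- 159 \left(-4 - 2\right)\right) = \left(\left(-1\right) \frac{1}{12} - 24\right) \left(\left(-159\right) \left(-6\right)\right) = \left(- \frac{1}{12} - 24\right) 954 = \left(- \frac{289}{12}\right) 954 = - \frac{45951}{2}$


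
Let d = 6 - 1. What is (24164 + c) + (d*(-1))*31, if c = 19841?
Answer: 43850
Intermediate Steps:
d = 5
(24164 + c) + (d*(-1))*31 = (24164 + 19841) + (5*(-1))*31 = 44005 - 5*31 = 44005 - 155 = 43850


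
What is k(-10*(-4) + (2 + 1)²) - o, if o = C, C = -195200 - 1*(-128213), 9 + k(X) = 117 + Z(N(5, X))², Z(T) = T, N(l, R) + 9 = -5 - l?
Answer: 67456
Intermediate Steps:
N(l, R) = -14 - l (N(l, R) = -9 + (-5 - l) = -14 - l)
k(X) = 469 (k(X) = -9 + (117 + (-14 - 1*5)²) = -9 + (117 + (-14 - 5)²) = -9 + (117 + (-19)²) = -9 + (117 + 361) = -9 + 478 = 469)
C = -66987 (C = -195200 + 128213 = -66987)
o = -66987
k(-10*(-4) + (2 + 1)²) - o = 469 - 1*(-66987) = 469 + 66987 = 67456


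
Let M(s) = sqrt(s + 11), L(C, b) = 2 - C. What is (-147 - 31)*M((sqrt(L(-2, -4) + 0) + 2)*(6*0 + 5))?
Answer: -178*sqrt(31) ≈ -991.06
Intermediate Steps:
M(s) = sqrt(11 + s)
(-147 - 31)*M((sqrt(L(-2, -4) + 0) + 2)*(6*0 + 5)) = (-147 - 31)*sqrt(11 + (sqrt((2 - 1*(-2)) + 0) + 2)*(6*0 + 5)) = -178*sqrt(11 + (sqrt((2 + 2) + 0) + 2)*(0 + 5)) = -178*sqrt(11 + (sqrt(4 + 0) + 2)*5) = -178*sqrt(11 + (sqrt(4) + 2)*5) = -178*sqrt(11 + (2 + 2)*5) = -178*sqrt(11 + 4*5) = -178*sqrt(11 + 20) = -178*sqrt(31)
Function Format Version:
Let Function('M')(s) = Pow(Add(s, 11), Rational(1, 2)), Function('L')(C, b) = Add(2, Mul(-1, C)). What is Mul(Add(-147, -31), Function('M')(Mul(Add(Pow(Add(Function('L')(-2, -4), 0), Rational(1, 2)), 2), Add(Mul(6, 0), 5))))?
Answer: Mul(-178, Pow(31, Rational(1, 2))) ≈ -991.06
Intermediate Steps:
Function('M')(s) = Pow(Add(11, s), Rational(1, 2))
Mul(Add(-147, -31), Function('M')(Mul(Add(Pow(Add(Function('L')(-2, -4), 0), Rational(1, 2)), 2), Add(Mul(6, 0), 5)))) = Mul(Add(-147, -31), Pow(Add(11, Mul(Add(Pow(Add(Add(2, Mul(-1, -2)), 0), Rational(1, 2)), 2), Add(Mul(6, 0), 5))), Rational(1, 2))) = Mul(-178, Pow(Add(11, Mul(Add(Pow(Add(Add(2, 2), 0), Rational(1, 2)), 2), Add(0, 5))), Rational(1, 2))) = Mul(-178, Pow(Add(11, Mul(Add(Pow(Add(4, 0), Rational(1, 2)), 2), 5)), Rational(1, 2))) = Mul(-178, Pow(Add(11, Mul(Add(Pow(4, Rational(1, 2)), 2), 5)), Rational(1, 2))) = Mul(-178, Pow(Add(11, Mul(Add(2, 2), 5)), Rational(1, 2))) = Mul(-178, Pow(Add(11, Mul(4, 5)), Rational(1, 2))) = Mul(-178, Pow(Add(11, 20), Rational(1, 2))) = Mul(-178, Pow(31, Rational(1, 2)))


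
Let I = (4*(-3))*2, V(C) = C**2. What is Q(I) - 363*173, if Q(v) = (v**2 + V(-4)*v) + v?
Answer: -62631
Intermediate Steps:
I = -24 (I = -12*2 = -24)
Q(v) = v**2 + 17*v (Q(v) = (v**2 + (-4)**2*v) + v = (v**2 + 16*v) + v = v**2 + 17*v)
Q(I) - 363*173 = -24*(17 - 24) - 363*173 = -24*(-7) - 62799 = 168 - 62799 = -62631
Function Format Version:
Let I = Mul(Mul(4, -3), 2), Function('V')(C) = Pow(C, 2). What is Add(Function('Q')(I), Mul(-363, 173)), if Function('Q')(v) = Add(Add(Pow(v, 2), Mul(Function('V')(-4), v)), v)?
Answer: -62631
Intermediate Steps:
I = -24 (I = Mul(-12, 2) = -24)
Function('Q')(v) = Add(Pow(v, 2), Mul(17, v)) (Function('Q')(v) = Add(Add(Pow(v, 2), Mul(Pow(-4, 2), v)), v) = Add(Add(Pow(v, 2), Mul(16, v)), v) = Add(Pow(v, 2), Mul(17, v)))
Add(Function('Q')(I), Mul(-363, 173)) = Add(Mul(-24, Add(17, -24)), Mul(-363, 173)) = Add(Mul(-24, -7), -62799) = Add(168, -62799) = -62631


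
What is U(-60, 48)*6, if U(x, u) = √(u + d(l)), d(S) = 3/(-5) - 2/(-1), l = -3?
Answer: 6*√1235/5 ≈ 42.171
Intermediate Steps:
d(S) = 7/5 (d(S) = 3*(-⅕) - 2*(-1) = -⅗ + 2 = 7/5)
U(x, u) = √(7/5 + u) (U(x, u) = √(u + 7/5) = √(7/5 + u))
U(-60, 48)*6 = (√(35 + 25*48)/5)*6 = (√(35 + 1200)/5)*6 = (√1235/5)*6 = 6*√1235/5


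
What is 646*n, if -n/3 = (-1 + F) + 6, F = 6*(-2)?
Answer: 13566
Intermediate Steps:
F = -12
n = 21 (n = -3*((-1 - 12) + 6) = -3*(-13 + 6) = -3*(-7) = 21)
646*n = 646*21 = 13566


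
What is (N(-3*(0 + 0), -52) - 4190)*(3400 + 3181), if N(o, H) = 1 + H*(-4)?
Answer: -26198961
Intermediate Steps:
N(o, H) = 1 - 4*H
(N(-3*(0 + 0), -52) - 4190)*(3400 + 3181) = ((1 - 4*(-52)) - 4190)*(3400 + 3181) = ((1 + 208) - 4190)*6581 = (209 - 4190)*6581 = -3981*6581 = -26198961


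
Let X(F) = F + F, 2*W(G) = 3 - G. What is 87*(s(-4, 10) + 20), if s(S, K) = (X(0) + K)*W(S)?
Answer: 4785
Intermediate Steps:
W(G) = 3/2 - G/2 (W(G) = (3 - G)/2 = 3/2 - G/2)
X(F) = 2*F
s(S, K) = K*(3/2 - S/2) (s(S, K) = (2*0 + K)*(3/2 - S/2) = (0 + K)*(3/2 - S/2) = K*(3/2 - S/2))
87*(s(-4, 10) + 20) = 87*((½)*10*(3 - 1*(-4)) + 20) = 87*((½)*10*(3 + 4) + 20) = 87*((½)*10*7 + 20) = 87*(35 + 20) = 87*55 = 4785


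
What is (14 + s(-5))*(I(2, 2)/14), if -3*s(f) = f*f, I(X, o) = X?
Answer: 17/21 ≈ 0.80952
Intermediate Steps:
s(f) = -f²/3 (s(f) = -f*f/3 = -f²/3)
(14 + s(-5))*(I(2, 2)/14) = (14 - ⅓*(-5)²)*(2/14) = (14 - ⅓*25)*(2*(1/14)) = (14 - 25/3)*(⅐) = (17/3)*(⅐) = 17/21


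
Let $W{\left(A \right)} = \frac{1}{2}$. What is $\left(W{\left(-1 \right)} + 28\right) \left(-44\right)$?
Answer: $-1254$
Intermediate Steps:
$W{\left(A \right)} = \frac{1}{2}$
$\left(W{\left(-1 \right)} + 28\right) \left(-44\right) = \left(\frac{1}{2} + 28\right) \left(-44\right) = \frac{57}{2} \left(-44\right) = -1254$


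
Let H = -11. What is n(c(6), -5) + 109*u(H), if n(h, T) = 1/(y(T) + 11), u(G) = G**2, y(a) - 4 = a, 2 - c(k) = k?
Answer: 131891/10 ≈ 13189.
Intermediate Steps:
c(k) = 2 - k
y(a) = 4 + a
n(h, T) = 1/(15 + T) (n(h, T) = 1/((4 + T) + 11) = 1/(15 + T))
n(c(6), -5) + 109*u(H) = 1/(15 - 5) + 109*(-11)**2 = 1/10 + 109*121 = 1/10 + 13189 = 131891/10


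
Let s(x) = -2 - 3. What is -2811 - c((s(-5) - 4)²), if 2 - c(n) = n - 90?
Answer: -2822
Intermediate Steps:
s(x) = -5
c(n) = 92 - n (c(n) = 2 - (n - 90) = 2 - (-90 + n) = 2 + (90 - n) = 92 - n)
-2811 - c((s(-5) - 4)²) = -2811 - (92 - (-5 - 4)²) = -2811 - (92 - 1*(-9)²) = -2811 - (92 - 1*81) = -2811 - (92 - 81) = -2811 - 1*11 = -2811 - 11 = -2822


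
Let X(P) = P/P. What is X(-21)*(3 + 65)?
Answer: 68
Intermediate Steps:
X(P) = 1
X(-21)*(3 + 65) = 1*(3 + 65) = 1*68 = 68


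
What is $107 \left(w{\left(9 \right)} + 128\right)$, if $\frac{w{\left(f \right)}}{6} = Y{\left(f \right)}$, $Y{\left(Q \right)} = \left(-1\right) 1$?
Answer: $13054$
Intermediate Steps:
$Y{\left(Q \right)} = -1$
$w{\left(f \right)} = -6$ ($w{\left(f \right)} = 6 \left(-1\right) = -6$)
$107 \left(w{\left(9 \right)} + 128\right) = 107 \left(-6 + 128\right) = 107 \cdot 122 = 13054$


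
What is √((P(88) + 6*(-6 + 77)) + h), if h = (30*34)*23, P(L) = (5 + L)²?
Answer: 3*√3615 ≈ 180.37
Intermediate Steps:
h = 23460 (h = 1020*23 = 23460)
√((P(88) + 6*(-6 + 77)) + h) = √(((5 + 88)² + 6*(-6 + 77)) + 23460) = √((93² + 6*71) + 23460) = √((8649 + 426) + 23460) = √(9075 + 23460) = √32535 = 3*√3615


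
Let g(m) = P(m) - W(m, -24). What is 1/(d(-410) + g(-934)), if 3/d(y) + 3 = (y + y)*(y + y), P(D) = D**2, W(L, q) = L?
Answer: 672397/587197576133 ≈ 1.1451e-6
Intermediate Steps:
d(y) = 3/(-3 + 4*y**2) (d(y) = 3/(-3 + (y + y)*(y + y)) = 3/(-3 + (2*y)*(2*y)) = 3/(-3 + 4*y**2))
g(m) = m**2 - m
1/(d(-410) + g(-934)) = 1/(3/(-3 + 4*(-410)**2) - 934*(-1 - 934)) = 1/(3/(-3 + 4*168100) - 934*(-935)) = 1/(3/(-3 + 672400) + 873290) = 1/(3/672397 + 873290) = 1/(587197576133/672397) = 672397/587197576133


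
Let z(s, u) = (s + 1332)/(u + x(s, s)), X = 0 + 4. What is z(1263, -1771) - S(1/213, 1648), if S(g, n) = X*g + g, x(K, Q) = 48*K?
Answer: 258470/12535689 ≈ 0.020619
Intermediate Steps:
X = 4
z(s, u) = (1332 + s)/(u + 48*s) (z(s, u) = (s + 1332)/(u + 48*s) = (1332 + s)/(u + 48*s))
S(g, n) = 5*g (S(g, n) = 4*g + g = 5*g)
z(1263, -1771) - S(1/213, 1648) = (1332 + 1263)/(-1771 + 48*1263) - 5/213 = 2595/(-1771 + 60624) - 5/213 = 2595/58853 - 1*5/213 = (1/58853)*2595 - 5/213 = 2595/58853 - 5/213 = 258470/12535689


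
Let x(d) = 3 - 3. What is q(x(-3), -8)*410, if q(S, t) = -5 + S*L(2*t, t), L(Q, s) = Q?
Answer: -2050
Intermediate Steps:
x(d) = 0
q(S, t) = -5 + 2*S*t (q(S, t) = -5 + S*(2*t) = -5 + 2*S*t)
q(x(-3), -8)*410 = (-5 + 2*0*(-8))*410 = (-5 + 0)*410 = -5*410 = -2050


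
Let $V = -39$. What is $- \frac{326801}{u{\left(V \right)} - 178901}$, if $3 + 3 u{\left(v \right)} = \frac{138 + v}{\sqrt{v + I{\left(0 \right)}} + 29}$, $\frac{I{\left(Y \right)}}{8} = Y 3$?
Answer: $\frac{1559066589491}{853480973157} - \frac{326801 i \sqrt{39}}{853480973157} \approx 1.8267 - 2.3912 \cdot 10^{-6} i$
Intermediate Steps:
$I{\left(Y \right)} = 24 Y$ ($I{\left(Y \right)} = 8 Y 3 = 8 \cdot 3 Y = 24 Y$)
$u{\left(v \right)} = -1 + \frac{138 + v}{3 \left(29 + \sqrt{v}\right)}$ ($u{\left(v \right)} = -1 + \frac{\left(138 + v\right) \frac{1}{\sqrt{v + 24 \cdot 0} + 29}}{3} = -1 + \frac{\left(138 + v\right) \frac{1}{\sqrt{v + 0} + 29}}{3} = -1 + \frac{\left(138 + v\right) \frac{1}{\sqrt{v} + 29}}{3} = -1 + \frac{\left(138 + v\right) \frac{1}{29 + \sqrt{v}}}{3} = -1 + \frac{\frac{1}{29 + \sqrt{v}} \left(138 + v\right)}{3} = -1 + \frac{138 + v}{3 \left(29 + \sqrt{v}\right)}$)
$- \frac{326801}{u{\left(V \right)} - 178901} = - \frac{326801}{\frac{17 - \sqrt{-39} + \frac{1}{3} \left(-39\right)}{29 + \sqrt{-39}} - 178901} = - \frac{326801}{\frac{17 - i \sqrt{39} - 13}{29 + i \sqrt{39}} - 178901} = - \frac{326801}{\frac{4 - i \sqrt{39}}{29 + i \sqrt{39}} - 178901} = - \frac{326801}{-178901 + \frac{4 - i \sqrt{39}}{29 + i \sqrt{39}}}$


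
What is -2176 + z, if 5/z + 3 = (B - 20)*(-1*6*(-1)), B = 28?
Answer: -19583/9 ≈ -2175.9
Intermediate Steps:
z = 1/9 (z = 5/(-3 + (28 - 20)*(-1*6*(-1))) = 5/(-3 + 8*(-6*(-1))) = 5/(-3 + 8*6) = 5/(-3 + 48) = 5/45 = 5*(1/45) = 1/9 ≈ 0.11111)
-2176 + z = -2176 + 1/9 = -19583/9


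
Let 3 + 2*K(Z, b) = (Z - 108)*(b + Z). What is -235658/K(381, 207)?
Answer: -471316/160521 ≈ -2.9362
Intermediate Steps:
K(Z, b) = -3/2 + (-108 + Z)*(Z + b)/2 (K(Z, b) = -3/2 + ((Z - 108)*(b + Z))/2 = -3/2 + ((-108 + Z)*(Z + b))/2 = -3/2 + (-108 + Z)*(Z + b)/2)
-235658/K(381, 207) = -235658/(-3/2 + (½)*381² - 54*381 - 54*207 + (½)*381*207) = -235658/(-3/2 + (½)*145161 - 20574 - 11178 + 78867/2) = -235658/(-3/2 + 145161/2 - 20574 - 11178 + 78867/2) = -235658/160521/2 = -235658*2/160521 = -471316/160521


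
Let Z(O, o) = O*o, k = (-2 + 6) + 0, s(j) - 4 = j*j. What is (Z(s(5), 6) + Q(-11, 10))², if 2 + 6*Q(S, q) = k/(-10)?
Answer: 753424/25 ≈ 30137.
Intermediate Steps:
s(j) = 4 + j² (s(j) = 4 + j*j = 4 + j²)
k = 4 (k = 4 + 0 = 4)
Q(S, q) = -⅖ (Q(S, q) = -⅓ + (4/(-10))/6 = -⅓ + (4*(-⅒))/6 = -⅓ + (⅙)*(-⅖) = -⅓ - 1/15 = -⅖)
(Z(s(5), 6) + Q(-11, 10))² = ((4 + 5²)*6 - ⅖)² = ((4 + 25)*6 - ⅖)² = (29*6 - ⅖)² = (174 - ⅖)² = (868/5)² = 753424/25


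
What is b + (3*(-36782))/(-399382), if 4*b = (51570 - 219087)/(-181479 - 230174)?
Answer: 124300161123/328813596892 ≈ 0.37803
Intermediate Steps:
b = 167517/1646612 (b = ((51570 - 219087)/(-181479 - 230174))/4 = (-167517/(-411653))/4 = (-167517*(-1/411653))/4 = (¼)*(167517/411653) = 167517/1646612 ≈ 0.10173)
b + (3*(-36782))/(-399382) = 167517/1646612 + (3*(-36782))/(-399382) = 167517/1646612 - 110346*(-1/399382) = 167517/1646612 + 55173/199691 = 124300161123/328813596892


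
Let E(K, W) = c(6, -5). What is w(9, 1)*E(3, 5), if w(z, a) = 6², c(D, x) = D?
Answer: 216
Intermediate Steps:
w(z, a) = 36
E(K, W) = 6
w(9, 1)*E(3, 5) = 36*6 = 216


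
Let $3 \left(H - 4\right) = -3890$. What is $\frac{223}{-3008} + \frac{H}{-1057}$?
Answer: $\frac{1565413}{1362624} \approx 1.1488$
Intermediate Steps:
$H = - \frac{3878}{3}$ ($H = 4 + \frac{1}{3} \left(-3890\right) = 4 - \frac{3890}{3} = - \frac{3878}{3} \approx -1292.7$)
$\frac{223}{-3008} + \frac{H}{-1057} = \frac{223}{-3008} - \frac{3878}{3 \left(-1057\right)} = 223 \left(- \frac{1}{3008}\right) - - \frac{554}{453} = - \frac{223}{3008} + \frac{554}{453} = \frac{1565413}{1362624}$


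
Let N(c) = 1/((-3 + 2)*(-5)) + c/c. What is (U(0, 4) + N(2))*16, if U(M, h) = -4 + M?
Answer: -224/5 ≈ -44.800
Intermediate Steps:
N(c) = 6/5 (N(c) = -1/5/(-1) + 1 = -1*(-1/5) + 1 = 1/5 + 1 = 6/5)
(U(0, 4) + N(2))*16 = ((-4 + 0) + 6/5)*16 = (-4 + 6/5)*16 = -14/5*16 = -224/5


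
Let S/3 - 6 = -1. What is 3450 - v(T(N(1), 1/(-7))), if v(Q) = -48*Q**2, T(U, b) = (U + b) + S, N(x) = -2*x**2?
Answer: 557850/49 ≈ 11385.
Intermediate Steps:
S = 15 (S = 18 + 3*(-1) = 18 - 3 = 15)
T(U, b) = 15 + U + b (T(U, b) = (U + b) + 15 = 15 + U + b)
3450 - v(T(N(1), 1/(-7))) = 3450 - (-48)*(15 - 2*1**2 + 1/(-7))**2 = 3450 - (-48)*(15 - 2*1 - 1/7)**2 = 3450 - (-48)*(15 - 2 - 1/7)**2 = 3450 - (-48)*(90/7)**2 = 3450 - (-48)*8100/49 = 3450 - 1*(-388800/49) = 3450 + 388800/49 = 557850/49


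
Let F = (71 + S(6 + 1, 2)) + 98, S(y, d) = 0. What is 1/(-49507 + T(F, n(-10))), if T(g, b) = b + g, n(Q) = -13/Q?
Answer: -10/493367 ≈ -2.0269e-5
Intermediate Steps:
F = 169 (F = (71 + 0) + 98 = 71 + 98 = 169)
1/(-49507 + T(F, n(-10))) = 1/(-49507 + (-13/(-10) + 169)) = 1/(-49507 + (-13*(-⅒) + 169)) = 1/(-49507 + (13/10 + 169)) = 1/(-49507 + 1703/10) = 1/(-493367/10) = -10/493367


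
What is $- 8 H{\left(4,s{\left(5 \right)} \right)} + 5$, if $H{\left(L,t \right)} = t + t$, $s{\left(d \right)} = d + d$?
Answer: $-155$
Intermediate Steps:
$s{\left(d \right)} = 2 d$
$H{\left(L,t \right)} = 2 t$
$- 8 H{\left(4,s{\left(5 \right)} \right)} + 5 = - 8 \cdot 2 \cdot 2 \cdot 5 + 5 = - 8 \cdot 2 \cdot 10 + 5 = \left(-8\right) 20 + 5 = -160 + 5 = -155$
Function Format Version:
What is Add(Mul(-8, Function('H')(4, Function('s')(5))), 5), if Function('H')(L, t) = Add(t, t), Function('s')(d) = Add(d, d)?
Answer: -155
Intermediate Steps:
Function('s')(d) = Mul(2, d)
Function('H')(L, t) = Mul(2, t)
Add(Mul(-8, Function('H')(4, Function('s')(5))), 5) = Add(Mul(-8, Mul(2, Mul(2, 5))), 5) = Add(Mul(-8, Mul(2, 10)), 5) = Add(Mul(-8, 20), 5) = Add(-160, 5) = -155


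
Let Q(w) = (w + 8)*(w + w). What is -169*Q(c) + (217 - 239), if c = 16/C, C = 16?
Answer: -3064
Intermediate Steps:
c = 1 (c = 16/16 = 16*(1/16) = 1)
Q(w) = 2*w*(8 + w) (Q(w) = (8 + w)*(2*w) = 2*w*(8 + w))
-169*Q(c) + (217 - 239) = -338*(8 + 1) + (217 - 239) = -338*9 - 22 = -169*18 - 22 = -3042 - 22 = -3064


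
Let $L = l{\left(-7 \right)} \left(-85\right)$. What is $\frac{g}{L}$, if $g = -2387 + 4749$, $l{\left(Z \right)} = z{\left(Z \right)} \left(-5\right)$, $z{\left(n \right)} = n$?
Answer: $- \frac{2362}{2975} \approx -0.79395$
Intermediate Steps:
$l{\left(Z \right)} = - 5 Z$ ($l{\left(Z \right)} = Z \left(-5\right) = - 5 Z$)
$L = -2975$ ($L = \left(-5\right) \left(-7\right) \left(-85\right) = 35 \left(-85\right) = -2975$)
$g = 2362$
$\frac{g}{L} = \frac{2362}{-2975} = 2362 \left(- \frac{1}{2975}\right) = - \frac{2362}{2975}$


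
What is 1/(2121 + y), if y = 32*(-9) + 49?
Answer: 1/1882 ≈ 0.00053135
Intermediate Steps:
y = -239 (y = -288 + 49 = -239)
1/(2121 + y) = 1/(2121 - 239) = 1/1882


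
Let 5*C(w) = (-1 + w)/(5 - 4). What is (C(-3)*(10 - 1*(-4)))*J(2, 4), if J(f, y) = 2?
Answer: -112/5 ≈ -22.400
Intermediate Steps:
C(w) = -⅕ + w/5 (C(w) = ((-1 + w)/(5 - 4))/5 = ((-1 + w)/1)/5 = ((-1 + w)*1)/5 = (-1 + w)/5 = -⅕ + w/5)
(C(-3)*(10 - 1*(-4)))*J(2, 4) = ((-⅕ + (⅕)*(-3))*(10 - 1*(-4)))*2 = ((-⅕ - ⅗)*(10 + 4))*2 = -⅘*14*2 = -56/5*2 = -112/5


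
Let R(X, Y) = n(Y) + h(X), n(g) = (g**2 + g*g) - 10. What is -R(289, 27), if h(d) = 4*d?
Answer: -2604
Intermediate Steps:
n(g) = -10 + 2*g**2 (n(g) = (g**2 + g**2) - 10 = 2*g**2 - 10 = -10 + 2*g**2)
R(X, Y) = -10 + 2*Y**2 + 4*X (R(X, Y) = (-10 + 2*Y**2) + 4*X = -10 + 2*Y**2 + 4*X)
-R(289, 27) = -(-10 + 2*27**2 + 4*289) = -(-10 + 2*729 + 1156) = -(-10 + 1458 + 1156) = -1*2604 = -2604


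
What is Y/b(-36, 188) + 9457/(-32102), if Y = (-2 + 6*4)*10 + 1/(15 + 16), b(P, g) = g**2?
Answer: -724480479/2512357552 ≈ -0.28837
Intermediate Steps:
Y = 6821/31 (Y = (-2 + 24)*10 + 1/31 = 22*10 + 1/31 = 220 + 1/31 = 6821/31 ≈ 220.03)
Y/b(-36, 188) + 9457/(-32102) = 6821/(31*(188**2)) + 9457/(-32102) = (6821/31)/35344 + 9457*(-1/32102) = (6821/31)*(1/35344) - 1351/4586 = 6821/1095664 - 1351/4586 = -724480479/2512357552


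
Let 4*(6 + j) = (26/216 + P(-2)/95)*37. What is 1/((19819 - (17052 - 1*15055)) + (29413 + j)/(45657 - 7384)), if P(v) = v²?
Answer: 1570723920/27994648627199 ≈ 5.6108e-5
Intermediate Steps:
j = -184561/41040 (j = -6 + ((26/216 + (-2)²/95)*37)/4 = -6 + ((26*(1/216) + 4*(1/95))*37)/4 = -6 + ((13/108 + 4/95)*37)/4 = -6 + ((1667/10260)*37)/4 = -6 + (¼)*(61679/10260) = -6 + 61679/41040 = -184561/41040 ≈ -4.4971)
1/((19819 - (17052 - 1*15055)) + (29413 + j)/(45657 - 7384)) = 1/((19819 - (17052 - 1*15055)) + (29413 - 184561/41040)/(45657 - 7384)) = 1/((19819 - (17052 - 15055)) + (1206924959/41040)/38273) = 1/((19819 - 1*1997) + (1206924959/41040)*(1/38273)) = 1/((19819 - 1997) + 1206924959/1570723920) = 1/(17822 + 1206924959/1570723920) = 1/(27994648627199/1570723920) = 1570723920/27994648627199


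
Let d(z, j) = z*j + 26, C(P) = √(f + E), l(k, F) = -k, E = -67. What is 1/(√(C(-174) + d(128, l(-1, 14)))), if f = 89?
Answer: (154 + √22)^(-½) ≈ 0.079382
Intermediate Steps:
C(P) = √22 (C(P) = √(89 - 67) = √22)
d(z, j) = 26 + j*z (d(z, j) = j*z + 26 = 26 + j*z)
1/(√(C(-174) + d(128, l(-1, 14)))) = 1/(√(√22 + (26 - 1*(-1)*128))) = 1/(√(√22 + (26 + 1*128))) = 1/(√(√22 + (26 + 128))) = 1/(√(√22 + 154)) = 1/(√(154 + √22)) = (154 + √22)^(-½)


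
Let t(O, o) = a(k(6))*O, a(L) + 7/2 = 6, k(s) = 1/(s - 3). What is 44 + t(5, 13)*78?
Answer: 1019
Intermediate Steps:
k(s) = 1/(-3 + s)
a(L) = 5/2 (a(L) = -7/2 + 6 = 5/2)
t(O, o) = 5*O/2
44 + t(5, 13)*78 = 44 + ((5/2)*5)*78 = 44 + (25/2)*78 = 44 + 975 = 1019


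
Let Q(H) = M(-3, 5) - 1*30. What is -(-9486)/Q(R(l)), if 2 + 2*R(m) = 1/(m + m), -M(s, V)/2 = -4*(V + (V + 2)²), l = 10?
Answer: 1581/67 ≈ 23.597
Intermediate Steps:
M(s, V) = 8*V + 8*(2 + V)² (M(s, V) = -(-8)*(V + (V + 2)²) = -(-8)*(V + (2 + V)²) = -2*(-4*V - 4*(2 + V)²) = 8*V + 8*(2 + V)²)
R(m) = -1 + 1/(4*m) (R(m) = -1 + 1/(2*(m + m)) = -1 + 1/(2*((2*m))) = -1 + (1/(2*m))/2 = -1 + 1/(4*m))
Q(H) = 402 (Q(H) = (8*5 + 8*(2 + 5)²) - 1*30 = (40 + 8*7²) - 30 = (40 + 8*49) - 30 = (40 + 392) - 30 = 432 - 30 = 402)
-(-9486)/Q(R(l)) = -(-9486)/402 = -1*(-1581/67) = 1581/67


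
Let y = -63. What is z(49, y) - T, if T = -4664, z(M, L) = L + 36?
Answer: 4637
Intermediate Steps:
z(M, L) = 36 + L
z(49, y) - T = (36 - 63) - 1*(-4664) = -27 + 4664 = 4637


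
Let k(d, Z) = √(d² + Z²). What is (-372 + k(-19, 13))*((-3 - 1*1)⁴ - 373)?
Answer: 43524 - 117*√530 ≈ 40830.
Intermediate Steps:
k(d, Z) = √(Z² + d²)
(-372 + k(-19, 13))*((-3 - 1*1)⁴ - 373) = (-372 + √(13² + (-19)²))*((-3 - 1*1)⁴ - 373) = (-372 + √(169 + 361))*((-3 - 1)⁴ - 373) = (-372 + √530)*((-4)⁴ - 373) = (-372 + √530)*(256 - 373) = (-372 + √530)*(-117) = 43524 - 117*√530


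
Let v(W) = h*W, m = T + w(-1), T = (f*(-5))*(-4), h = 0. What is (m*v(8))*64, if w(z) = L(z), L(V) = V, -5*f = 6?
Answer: 0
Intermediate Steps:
f = -6/5 (f = -⅕*6 = -6/5 ≈ -1.2000)
w(z) = z
T = -24 (T = -6/5*(-5)*(-4) = 6*(-4) = -24)
m = -25 (m = -24 - 1 = -25)
v(W) = 0 (v(W) = 0*W = 0)
(m*v(8))*64 = -25*0*64 = 0*64 = 0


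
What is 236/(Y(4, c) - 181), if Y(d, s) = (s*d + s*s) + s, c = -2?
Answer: -236/187 ≈ -1.2620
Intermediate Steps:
Y(d, s) = s + s**2 + d*s (Y(d, s) = (d*s + s**2) + s = (s**2 + d*s) + s = s + s**2 + d*s)
236/(Y(4, c) - 181) = 236/(-2*(1 + 4 - 2) - 181) = 236/(-2*3 - 181) = 236/(-6 - 181) = 236/(-187) = -1/187*236 = -236/187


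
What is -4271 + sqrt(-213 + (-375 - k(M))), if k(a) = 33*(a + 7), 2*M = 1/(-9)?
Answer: -4271 + I*sqrt(29418)/6 ≈ -4271.0 + 28.586*I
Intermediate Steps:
M = -1/18 (M = (1/2)/(-9) = (1/2)*(-1/9) = -1/18 ≈ -0.055556)
k(a) = 231 + 33*a (k(a) = 33*(7 + a) = 231 + 33*a)
-4271 + sqrt(-213 + (-375 - k(M))) = -4271 + sqrt(-213 + (-375 - (231 + 33*(-1/18)))) = -4271 + sqrt(-213 + (-375 - (231 - 11/6))) = -4271 + sqrt(-213 + (-375 - 1*1375/6)) = -4271 + sqrt(-213 + (-375 - 1375/6)) = -4271 + sqrt(-213 - 3625/6) = -4271 + sqrt(-4903/6) = -4271 + I*sqrt(29418)/6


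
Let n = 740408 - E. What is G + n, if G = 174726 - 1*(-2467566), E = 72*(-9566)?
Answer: 4071452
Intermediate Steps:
E = -688752
G = 2642292 (G = 174726 + 2467566 = 2642292)
n = 1429160 (n = 740408 - 1*(-688752) = 740408 + 688752 = 1429160)
G + n = 2642292 + 1429160 = 4071452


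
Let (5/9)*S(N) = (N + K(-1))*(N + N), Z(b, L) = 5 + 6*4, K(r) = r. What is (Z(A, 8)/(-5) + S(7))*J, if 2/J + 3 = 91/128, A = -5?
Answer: -186112/1465 ≈ -127.04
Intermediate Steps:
Z(b, L) = 29 (Z(b, L) = 5 + 24 = 29)
J = -256/293 (J = 2/(-3 + 91/128) = 2/(-293/128) = 2*(-128/293) = -256/293 ≈ -0.87372)
S(N) = 18*N*(-1 + N)/5 (S(N) = 9*((N - 1)*(N + N))/5 = 9*((-1 + N)*(2*N))/5 = 9*(2*N*(-1 + N))/5 = 18*N*(-1 + N)/5)
(Z(A, 8)/(-5) + S(7))*J = (29/(-5) + (18/5)*7*(-1 + 7))*(-256/293) = (29*(-⅕) + (18/5)*7*6)*(-256/293) = (-29/5 + 756/5)*(-256/293) = (727/5)*(-256/293) = -186112/1465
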